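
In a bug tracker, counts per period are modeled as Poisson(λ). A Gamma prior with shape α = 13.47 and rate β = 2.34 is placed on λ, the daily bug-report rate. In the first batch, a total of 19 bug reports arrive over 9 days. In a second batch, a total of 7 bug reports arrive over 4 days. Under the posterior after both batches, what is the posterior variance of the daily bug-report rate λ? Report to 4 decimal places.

0.1677

With a Gamma(shape α, rate β) prior, the Poisson likelihood is conjugate: the posterior is Gamma(α + ΣXᵢ, β + n).
After batch 1: Gamma(α+S, β+n) = Gamma(13.47+19, 2.34+9) = Gamma(32.47, 11.34).
After batch 2: Gamma(α+S, β+n) = Gamma(32.47+7, 11.34+4) = Gamma(39.47, 15.34).
Var = α/β² = 39.47/15.34² = 0.1677.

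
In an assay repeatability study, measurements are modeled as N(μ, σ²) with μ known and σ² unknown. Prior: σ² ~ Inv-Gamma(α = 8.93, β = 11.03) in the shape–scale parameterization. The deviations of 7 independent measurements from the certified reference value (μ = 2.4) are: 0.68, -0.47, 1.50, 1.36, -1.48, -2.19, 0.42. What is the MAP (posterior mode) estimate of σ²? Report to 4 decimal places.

With known mean μ and an Inverse-Gamma(α, β) prior on σ², the Normal likelihood is conjugate: posterior is Inv-Gamma(α + n/2, β + Σ(xᵢ−μ)²/2).
Σ(xᵢ−μ)² = (0.68)² + (-0.47)² + (1.50)² + (1.36)² + (-1.48)² + (-2.19)² + (0.42)² = 11.9458.
Posterior: Inv-Gamma(8.93 + 7/2, 11.03 + 11.9458/2) = Inv-Gamma(12.43, 17.00290).
Mode = β/(α+1) = 17.00290/13.43 = 1.2660.

1.2660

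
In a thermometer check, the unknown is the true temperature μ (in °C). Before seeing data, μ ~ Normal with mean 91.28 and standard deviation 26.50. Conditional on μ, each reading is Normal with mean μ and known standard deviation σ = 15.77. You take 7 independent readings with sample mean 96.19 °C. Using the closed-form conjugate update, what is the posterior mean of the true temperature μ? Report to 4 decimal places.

For Normal data with known variance σ², a Normal(μ₀, σ₀²) prior on μ is conjugate. Posterior precision = 1/σ₀² + n/σ²; posterior mean is the precision-weighted average of μ₀ and x̄.
n·x̄ = 7·96.19 = 673.33.
σ₀² = 26.50² = 702.25, σ² = 15.77² = 248.6929; σ² + n·σ₀² = 248.6929 + 7·702.25 = 5164.4429.
Posterior mean = (μ₀/σ₀² + n·x̄/σ²)/(1/σ₀² + n/σ²) = (σ²·μ₀ + σ₀²·n·x̄)/(σ² + n·σ₀²) = (248.6929·91.28 + 702.25·673.33)/5164.4429 = 495546.680412/5164.4429 = 95.9536.

95.9536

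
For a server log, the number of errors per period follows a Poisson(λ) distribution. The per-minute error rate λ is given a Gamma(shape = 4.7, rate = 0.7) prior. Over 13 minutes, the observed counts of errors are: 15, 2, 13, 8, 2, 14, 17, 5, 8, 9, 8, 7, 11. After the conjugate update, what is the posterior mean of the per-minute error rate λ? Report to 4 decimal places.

9.0292

With a Gamma(shape α, rate β) prior, the Poisson likelihood is conjugate: the posterior is Gamma(α + ΣXᵢ, β + n).
Sum of counts S = 119 over n = 13 minutes.
Posterior: Gamma(α+S, β+n) = Gamma(4.7+119, 0.7+13) = Gamma(123.7, 13.7).
Posterior mean = α/β = 123.7/13.7 = 9.0292.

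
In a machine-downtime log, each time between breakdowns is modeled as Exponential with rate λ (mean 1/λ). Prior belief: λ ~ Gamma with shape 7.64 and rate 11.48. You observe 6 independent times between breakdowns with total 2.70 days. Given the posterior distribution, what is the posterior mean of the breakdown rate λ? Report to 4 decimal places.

With a Gamma(shape α, rate β) prior on the exponential rate λ, the posterior after n observations with total T = Σxᵢ is Gamma(α+n, β+T).
Posterior: Gamma(7.64+6, 11.48+2.70) = Gamma(13.64, 14.18).
Posterior mean of λ = α/β = 13.64/14.18 = 0.9619.

0.9619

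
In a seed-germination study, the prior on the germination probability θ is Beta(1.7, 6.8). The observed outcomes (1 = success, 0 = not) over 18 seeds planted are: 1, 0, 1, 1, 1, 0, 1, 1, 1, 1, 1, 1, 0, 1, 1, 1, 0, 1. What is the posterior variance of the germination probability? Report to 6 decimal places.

0.008780

The Beta prior is conjugate to a Binomial/Bernoulli likelihood; the update adds successes to α and failures to β.
Posterior: Beta(α+k, β+n−k) = Beta(1.7+14, 6.8+4) = Beta(15.7, 10.8).
Var = αβ/((α+β)²(α+β+1)) = 15.7·10.8/(26.5²·27.5) = 0.008780.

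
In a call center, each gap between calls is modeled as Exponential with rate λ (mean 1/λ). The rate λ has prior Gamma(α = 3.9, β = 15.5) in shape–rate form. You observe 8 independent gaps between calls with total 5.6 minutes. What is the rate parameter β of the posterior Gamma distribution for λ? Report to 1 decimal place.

With a Gamma(shape α, rate β) prior on the exponential rate λ, the posterior after n observations with total T = Σxᵢ is Gamma(α+n, β+T).
Posterior: Gamma(3.9+8, 15.5+5.6) = Gamma(11.9, 21.1).
Posterior β = 21.1.

21.1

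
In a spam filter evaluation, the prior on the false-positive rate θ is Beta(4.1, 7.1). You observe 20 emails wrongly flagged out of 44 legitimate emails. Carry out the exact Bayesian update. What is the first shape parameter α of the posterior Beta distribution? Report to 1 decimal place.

The Beta prior is conjugate to a Binomial/Bernoulli likelihood; the update adds successes to α and failures to β.
Posterior: Beta(α+k, β+n−k) = Beta(4.1+20, 7.1+24) = Beta(24.1, 31.1).
Posterior α = 24.1.

24.1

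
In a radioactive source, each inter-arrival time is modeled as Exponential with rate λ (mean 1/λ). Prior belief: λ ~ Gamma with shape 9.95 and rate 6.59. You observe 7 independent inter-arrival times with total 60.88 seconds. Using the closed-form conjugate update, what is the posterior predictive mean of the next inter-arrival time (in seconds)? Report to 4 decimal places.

4.2301

With a Gamma(shape α, rate β) prior on the exponential rate λ, the posterior after n observations with total T = Σxᵢ is Gamma(α+n, β+T).
Posterior: Gamma(9.95+7, 6.59+60.88) = Gamma(16.95, 67.47).
The predictive distribution for the next observation is Lomax; its mean is β/(α−1) = 67.47/15.95 = 4.2301.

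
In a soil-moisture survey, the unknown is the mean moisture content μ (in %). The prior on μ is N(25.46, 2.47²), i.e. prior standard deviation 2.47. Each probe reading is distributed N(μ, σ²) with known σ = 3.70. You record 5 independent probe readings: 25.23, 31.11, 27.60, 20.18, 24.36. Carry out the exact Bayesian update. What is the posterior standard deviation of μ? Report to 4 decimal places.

For Normal data with known variance σ², a Normal(μ₀, σ₀²) prior on μ is conjugate. Posterior precision = 1/σ₀² + n/σ²; posterior mean is the precision-weighted average of μ₀ and x̄.
σ₀² = 2.47² = 6.1009, σ² = 3.70² = 13.69; σ² + n·σ₀² = 13.69 + 5·6.1009 = 44.1945.
Posterior precision = 1/σ₀² + n/σ² = 1/6.1009 + 5/13.69 = (σ² + n·σ₀²)/(σ₀²σ²) = 44.1945/(6.1009·13.69); posterior variance σₙ² = σ₀²σ²/(σ² + n·σ₀²) = 6.1009·13.69/44.1945 = 1.889858.
Posterior SD = √σₙ² = √(6.1009·13.69/44.1945) = 1.3747.

1.3747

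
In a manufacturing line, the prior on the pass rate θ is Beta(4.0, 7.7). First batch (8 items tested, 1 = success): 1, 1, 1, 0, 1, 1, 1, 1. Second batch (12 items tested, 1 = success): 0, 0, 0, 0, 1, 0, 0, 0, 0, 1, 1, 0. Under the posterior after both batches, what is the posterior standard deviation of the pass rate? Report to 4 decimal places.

0.0868

The Beta prior is conjugate to a Binomial/Bernoulli likelihood; the update adds successes to α and failures to β.
After batch 1: Beta(4.0+7, 7.7+1) = Beta(11.0, 8.7).
After batch 2: Beta(11.0+3, 8.7+9) = Beta(14.0, 17.7).
Var = αβ/((α+β)²(α+β+1)) = 14.0·17.7/(31.7²·32.7) = 0.00754111; SD = √0.00754111 = 0.0868.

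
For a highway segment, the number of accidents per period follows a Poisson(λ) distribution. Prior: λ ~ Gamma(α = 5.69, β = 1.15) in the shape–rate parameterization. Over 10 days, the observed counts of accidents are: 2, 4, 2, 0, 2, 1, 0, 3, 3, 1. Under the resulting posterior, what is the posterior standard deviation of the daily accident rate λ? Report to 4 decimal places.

0.4365

With a Gamma(shape α, rate β) prior, the Poisson likelihood is conjugate: the posterior is Gamma(α + ΣXᵢ, β + n).
Sum of counts S = 18 over n = 10 days.
Posterior: Gamma(α+S, β+n) = Gamma(5.69+18, 1.15+10) = Gamma(23.69, 11.15).
SD = √α/β = √23.69/11.15 = 0.4365.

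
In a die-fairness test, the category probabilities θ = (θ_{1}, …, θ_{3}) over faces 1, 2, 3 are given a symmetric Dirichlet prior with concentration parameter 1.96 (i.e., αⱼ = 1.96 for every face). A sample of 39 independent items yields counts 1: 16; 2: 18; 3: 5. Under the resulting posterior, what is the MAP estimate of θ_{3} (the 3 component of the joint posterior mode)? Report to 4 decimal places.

0.1423

The Dirichlet prior is conjugate to the Multinomial likelihood: each posterior αⱼ = prior αⱼ + observed count nⱼ.
Posterior concentration: (17.96, 19.96, 6.96), total = 44.88.
Joint mode component: (α_{3}−1)/(Σα−K) = 5.96/41.88 = 0.1423.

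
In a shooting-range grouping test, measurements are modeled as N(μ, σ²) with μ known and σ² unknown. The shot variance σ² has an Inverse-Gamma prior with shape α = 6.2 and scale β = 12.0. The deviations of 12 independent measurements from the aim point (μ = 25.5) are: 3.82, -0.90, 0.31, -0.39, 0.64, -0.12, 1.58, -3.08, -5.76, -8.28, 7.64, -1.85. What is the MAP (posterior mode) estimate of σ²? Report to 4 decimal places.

8.1661

With known mean μ and an Inverse-Gamma(α, β) prior on σ², the Normal likelihood is conjugate: posterior is Inv-Gamma(α + n/2, β + Σ(xᵢ−μ)²/2).
Σ(xᵢ−μ)² = (3.82)² + (-0.90)² + (0.31)² + (-0.39)² + (0.64)² + (-0.12)² + (1.58)² + (-3.08)² + (-5.76)² + (-8.28)² + (7.64)² + (-1.85)² = 191.5855.
Posterior: Inv-Gamma(6.2 + 12/2, 12.0 + 191.5855/2) = Inv-Gamma(12.20, 107.79275).
Mode = β/(α+1) = 107.79275/13.20 = 8.1661.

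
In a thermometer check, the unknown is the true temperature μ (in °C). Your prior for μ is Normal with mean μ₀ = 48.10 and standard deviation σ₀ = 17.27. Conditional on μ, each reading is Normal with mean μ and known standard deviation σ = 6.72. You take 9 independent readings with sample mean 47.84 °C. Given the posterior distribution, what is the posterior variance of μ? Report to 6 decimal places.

4.934584

For Normal data with known variance σ², a Normal(μ₀, σ₀²) prior on μ is conjugate. Posterior precision = 1/σ₀² + n/σ²; posterior mean is the precision-weighted average of μ₀ and x̄.
σ₀² = 17.27² = 298.2529, σ² = 6.72² = 45.1584; σ² + n·σ₀² = 45.1584 + 9·298.2529 = 2729.4345.
Posterior precision = 1/σ₀² + n/σ² = 1/298.2529 + 9/45.1584 = (σ² + n·σ₀²)/(σ₀²σ²) = 2729.4345/(298.2529·45.1584); posterior variance σₙ² = σ₀²σ²/(σ² + n·σ₀²) = 298.2529·45.1584/2729.4345 = 4.934584.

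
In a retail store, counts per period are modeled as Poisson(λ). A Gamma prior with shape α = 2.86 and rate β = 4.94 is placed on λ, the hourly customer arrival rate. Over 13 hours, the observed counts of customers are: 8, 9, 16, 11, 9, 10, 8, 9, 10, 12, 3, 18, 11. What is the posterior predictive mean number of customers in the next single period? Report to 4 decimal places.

7.6288

With a Gamma(shape α, rate β) prior, the Poisson likelihood is conjugate: the posterior is Gamma(α + ΣXᵢ, β + n).
Sum of counts S = 134 over n = 13 hours.
Posterior: Gamma(α+S, β+n) = Gamma(2.86+134, 4.94+13) = Gamma(136.86, 17.94).
The predictive distribution for one future period is NegBinom with mean α/β = 7.6288.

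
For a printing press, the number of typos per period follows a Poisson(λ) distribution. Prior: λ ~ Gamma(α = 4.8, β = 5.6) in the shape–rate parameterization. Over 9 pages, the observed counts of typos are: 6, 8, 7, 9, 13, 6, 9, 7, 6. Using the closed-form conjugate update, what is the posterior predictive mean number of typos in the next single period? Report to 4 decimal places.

5.1918

With a Gamma(shape α, rate β) prior, the Poisson likelihood is conjugate: the posterior is Gamma(α + ΣXᵢ, β + n).
Sum of counts S = 71 over n = 9 pages.
Posterior: Gamma(α+S, β+n) = Gamma(4.8+71, 5.6+9) = Gamma(75.8, 14.6).
The predictive distribution for one future period is NegBinom with mean α/β = 5.1918.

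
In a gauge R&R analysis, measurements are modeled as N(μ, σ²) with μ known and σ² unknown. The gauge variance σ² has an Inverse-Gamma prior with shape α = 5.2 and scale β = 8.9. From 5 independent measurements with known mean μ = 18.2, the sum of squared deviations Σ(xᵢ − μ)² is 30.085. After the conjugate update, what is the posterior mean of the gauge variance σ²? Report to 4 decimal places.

3.5735

With known mean μ and an Inverse-Gamma(α, β) prior on σ², the Normal likelihood is conjugate: posterior is Inv-Gamma(α + n/2, β + Σ(xᵢ−μ)²/2).
Posterior: Inv-Gamma(5.2 + 5/2, 8.9 + 30.085/2) = Inv-Gamma(7.70, 23.9425).
E[σ²|data] = β/(α−1) = 23.9425/6.70 = 3.5735.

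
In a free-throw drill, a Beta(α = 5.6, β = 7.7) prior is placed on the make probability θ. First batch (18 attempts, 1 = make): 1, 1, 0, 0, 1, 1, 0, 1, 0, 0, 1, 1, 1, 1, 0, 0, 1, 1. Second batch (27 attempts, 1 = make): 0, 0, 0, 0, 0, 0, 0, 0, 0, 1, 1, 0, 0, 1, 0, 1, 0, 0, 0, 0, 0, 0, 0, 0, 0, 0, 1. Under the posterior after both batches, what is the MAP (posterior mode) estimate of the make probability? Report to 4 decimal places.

0.3659

The Beta prior is conjugate to a Binomial/Bernoulli likelihood; the update adds successes to α and failures to β.
After batch 1: Beta(5.6+11, 7.7+7) = Beta(16.6, 14.7).
After batch 2: Beta(16.6+5, 14.7+22) = Beta(21.6, 36.7).
Mode of Beta(a,b) for a,b>1 is (a−1)/(a+b−2) = 20.6/56.3 = 0.3659.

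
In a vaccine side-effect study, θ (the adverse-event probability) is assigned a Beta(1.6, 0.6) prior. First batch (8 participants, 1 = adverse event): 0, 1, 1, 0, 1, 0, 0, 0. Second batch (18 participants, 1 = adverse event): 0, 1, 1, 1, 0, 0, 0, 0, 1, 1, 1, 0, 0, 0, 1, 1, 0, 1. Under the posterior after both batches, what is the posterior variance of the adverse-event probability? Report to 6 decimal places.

0.008551

The Beta prior is conjugate to a Binomial/Bernoulli likelihood; the update adds successes to α and failures to β.
After batch 1: Beta(1.6+3, 0.6+5) = Beta(4.6, 5.6).
After batch 2: Beta(4.6+9, 5.6+9) = Beta(13.6, 14.6).
Var = αβ/((α+β)²(α+β+1)) = 13.6·14.6/(28.2²·29.2) = 0.008551.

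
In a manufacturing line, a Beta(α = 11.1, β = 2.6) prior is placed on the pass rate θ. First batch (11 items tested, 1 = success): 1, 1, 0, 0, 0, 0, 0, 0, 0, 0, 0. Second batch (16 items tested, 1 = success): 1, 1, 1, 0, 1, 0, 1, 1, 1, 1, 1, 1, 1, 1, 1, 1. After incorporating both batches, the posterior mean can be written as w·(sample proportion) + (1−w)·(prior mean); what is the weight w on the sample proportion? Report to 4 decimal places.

0.6634

The Beta prior is conjugate to a Binomial/Bernoulli likelihood; the update adds successes to α and failures to β.
Total number of items tested: n = 11 + 16 = 27.
Posterior mean = (α₀+k)/(α₀+β₀+n) = [n/(α₀+β₀+n)]·(k/n) + [(α₀+β₀)/(α₀+β₀+n)]·α₀/(α₀+β₀), so only n and the prior enter the weight.
The weight on the data is w = n/(α₀+β₀+n) = 27/(11.1+2.6+27) = 27/40.7 = 0.6634.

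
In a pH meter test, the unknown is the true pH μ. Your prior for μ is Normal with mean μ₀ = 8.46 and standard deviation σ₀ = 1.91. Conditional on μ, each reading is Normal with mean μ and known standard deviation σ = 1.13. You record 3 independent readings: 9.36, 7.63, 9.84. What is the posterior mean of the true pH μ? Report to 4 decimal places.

8.8928

For Normal data with known variance σ², a Normal(μ₀, σ₀²) prior on μ is conjugate. Posterior precision = 1/σ₀² + n/σ²; posterior mean is the precision-weighted average of μ₀ and x̄.
Σxᵢ = 9.36 + 7.63 + 9.84 = 26.83, so n·x̄ = 26.83.
σ₀² = 1.91² = 3.6481, σ² = 1.13² = 1.2769; σ² + n·σ₀² = 1.2769 + 3·3.6481 = 12.2212.
Posterior mean = (μ₀/σ₀² + n·x̄/σ²)/(1/σ₀² + n/σ²) = (σ²·μ₀ + σ₀²·n·x̄)/(σ² + n·σ₀²) = (1.2769·8.46 + 3.6481·26.83)/12.2212 = 108.681097/12.2212 = 8.8928.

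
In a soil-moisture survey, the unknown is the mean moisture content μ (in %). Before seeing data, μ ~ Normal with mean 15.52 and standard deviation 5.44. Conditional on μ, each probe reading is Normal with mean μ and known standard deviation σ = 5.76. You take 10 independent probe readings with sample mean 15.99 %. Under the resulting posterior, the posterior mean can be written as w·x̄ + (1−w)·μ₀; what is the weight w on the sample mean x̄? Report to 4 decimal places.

0.8992

For Normal data with known variance σ², a Normal(μ₀, σ₀²) prior on μ is conjugate. Posterior precision = 1/σ₀² + n/σ²; posterior mean is the precision-weighted average of μ₀ and x̄.
σ₀² = 5.44² = 29.5936, σ² = 5.76² = 33.1776. Prior precision 1/σ₀² = 1/29.5936; data precision n/σ² = 10/33.1776.
w = (n/σ²)/(1/σ₀² + n/σ²) = n·σ₀²/(σ² + n·σ₀²) = 10·29.5936/(33.1776 + 10·29.5936) = 295.936/329.1136 = 0.8992.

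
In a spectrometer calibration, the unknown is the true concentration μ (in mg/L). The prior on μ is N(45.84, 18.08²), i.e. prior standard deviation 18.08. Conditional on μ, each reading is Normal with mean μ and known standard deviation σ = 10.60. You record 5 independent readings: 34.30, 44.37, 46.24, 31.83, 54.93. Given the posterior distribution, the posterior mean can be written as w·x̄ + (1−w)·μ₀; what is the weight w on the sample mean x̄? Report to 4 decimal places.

For Normal data with known variance σ², a Normal(μ₀, σ₀²) prior on μ is conjugate. Posterior precision = 1/σ₀² + n/σ²; posterior mean is the precision-weighted average of μ₀ and x̄.
σ₀² = 18.08² = 326.8864, σ² = 10.60² = 112.36. Prior precision 1/σ₀² = 1/326.8864; data precision n/σ² = 5/112.36.
w = (n/σ²)/(1/σ₀² + n/σ²) = n·σ₀²/(σ² + n·σ₀²) = 5·326.8864/(112.36 + 5·326.8864) = 1634.432/1746.792 = 0.9357.

0.9357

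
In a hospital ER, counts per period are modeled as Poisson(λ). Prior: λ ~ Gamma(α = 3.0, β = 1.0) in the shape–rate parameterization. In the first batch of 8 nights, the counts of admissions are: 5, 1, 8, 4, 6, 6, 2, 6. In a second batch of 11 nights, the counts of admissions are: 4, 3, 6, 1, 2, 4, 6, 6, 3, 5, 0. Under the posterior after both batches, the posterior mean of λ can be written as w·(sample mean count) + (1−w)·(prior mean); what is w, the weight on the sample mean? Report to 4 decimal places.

With a Gamma(shape α, rate β) prior, the Poisson likelihood is conjugate: the posterior is Gamma(α + ΣXᵢ, β + n).
Total number of nights: n = 8 + 11 = 19.
Posterior mean = (α₀+S)/(β₀+n) = [n/(β₀+n)]·(S/n) + [β₀/(β₀+n)]·(α₀/β₀), so only n and β₀ enter the weight.
Weight on data w = n/(β₀+n) = 19/(1.0+19) = 19/20.0 = 0.9500.

0.9500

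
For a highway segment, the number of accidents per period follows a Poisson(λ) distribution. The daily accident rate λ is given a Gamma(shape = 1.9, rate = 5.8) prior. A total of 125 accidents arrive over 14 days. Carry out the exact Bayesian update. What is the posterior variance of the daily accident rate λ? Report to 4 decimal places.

0.3237

With a Gamma(shape α, rate β) prior, the Poisson likelihood is conjugate: the posterior is Gamma(α + ΣXᵢ, β + n).
Posterior: Gamma(α+S, β+n) = Gamma(1.9+125, 5.8+14) = Gamma(126.9, 19.8).
Var = α/β² = 126.9/19.8² = 0.3237.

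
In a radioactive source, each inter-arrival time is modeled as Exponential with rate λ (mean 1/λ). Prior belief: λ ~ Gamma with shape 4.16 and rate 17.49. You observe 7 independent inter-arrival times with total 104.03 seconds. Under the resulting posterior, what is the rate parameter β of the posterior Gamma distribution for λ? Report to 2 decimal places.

With a Gamma(shape α, rate β) prior on the exponential rate λ, the posterior after n observations with total T = Σxᵢ is Gamma(α+n, β+T).
Posterior: Gamma(4.16+7, 17.49+104.03) = Gamma(11.16, 121.52).
Posterior β = 121.52.

121.52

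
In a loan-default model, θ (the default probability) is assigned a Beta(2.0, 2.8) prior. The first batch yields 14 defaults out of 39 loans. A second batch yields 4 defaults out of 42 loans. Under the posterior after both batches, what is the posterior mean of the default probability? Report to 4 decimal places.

0.2331

The Beta prior is conjugate to a Binomial/Bernoulli likelihood; the update adds successes to α and failures to β.
After batch 1: Beta(2.0+14, 2.8+25) = Beta(16.0, 27.8).
After batch 2: Beta(16.0+4, 27.8+38) = Beta(20.0, 65.8).
Posterior mean = α/(α+β) = 20.0/85.8 = 0.2331.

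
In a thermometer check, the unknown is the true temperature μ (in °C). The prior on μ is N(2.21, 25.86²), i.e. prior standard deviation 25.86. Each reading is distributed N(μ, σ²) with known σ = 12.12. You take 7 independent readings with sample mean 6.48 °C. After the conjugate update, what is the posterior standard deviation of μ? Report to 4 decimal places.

For Normal data with known variance σ², a Normal(μ₀, σ₀²) prior on μ is conjugate. Posterior precision = 1/σ₀² + n/σ²; posterior mean is the precision-weighted average of μ₀ and x̄.
σ₀² = 25.86² = 668.7396, σ² = 12.12² = 146.8944; σ² + n·σ₀² = 146.8944 + 7·668.7396 = 4828.0716.
Posterior precision = 1/σ₀² + n/σ² = 1/668.7396 + 7/146.8944 = (σ² + n·σ₀²)/(σ₀²σ²) = 4828.0716/(668.7396·146.8944); posterior variance σₙ² = σ₀²σ²/(σ² + n·σ₀²) = 668.7396·146.8944/4828.0716 = 20.346447.
Posterior SD = √σₙ² = √(668.7396·146.8944/4828.0716) = 4.5107.

4.5107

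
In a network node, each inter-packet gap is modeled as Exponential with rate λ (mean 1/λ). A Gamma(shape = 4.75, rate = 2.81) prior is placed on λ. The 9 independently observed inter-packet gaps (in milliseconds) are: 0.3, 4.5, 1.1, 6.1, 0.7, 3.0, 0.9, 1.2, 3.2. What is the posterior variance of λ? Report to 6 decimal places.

With a Gamma(shape α, rate β) prior on the exponential rate λ, the posterior after n observations with total T = Σxᵢ is Gamma(α+n, β+T).
Sum of observations T = 21.0 milliseconds; n = 9.
Posterior: Gamma(4.75+9, 2.81+21.0) = Gamma(13.75, 23.81).
Var = α/β² = 0.024254.

0.024254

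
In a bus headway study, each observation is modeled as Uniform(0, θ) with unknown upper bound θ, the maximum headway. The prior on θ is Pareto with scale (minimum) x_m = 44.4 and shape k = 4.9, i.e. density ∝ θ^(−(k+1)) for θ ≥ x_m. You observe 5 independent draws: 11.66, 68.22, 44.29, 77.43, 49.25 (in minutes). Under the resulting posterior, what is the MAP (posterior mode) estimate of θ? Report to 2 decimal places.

77.43

A Pareto(scale x_m, shape k) prior on the upper bound θ of Uniform(0, θ) is conjugate: posterior is Pareto(max(x_m, max xᵢ), k + n).
Sample maximum = 77.43; prior scale x_m = 44.4 → posterior scale = max = 77.43.
Posterior shape = 4.9 + 5 = 9.9.
The Pareto density is decreasing on [x_m, ∞), so the mode is x_m = 77.43.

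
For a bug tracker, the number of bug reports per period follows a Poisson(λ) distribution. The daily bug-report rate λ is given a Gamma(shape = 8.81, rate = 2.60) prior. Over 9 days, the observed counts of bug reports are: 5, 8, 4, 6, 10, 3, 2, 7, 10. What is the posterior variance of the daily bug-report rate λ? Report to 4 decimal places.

0.4742

With a Gamma(shape α, rate β) prior, the Poisson likelihood is conjugate: the posterior is Gamma(α + ΣXᵢ, β + n).
Sum of counts S = 55 over n = 9 days.
Posterior: Gamma(α+S, β+n) = Gamma(8.81+55, 2.60+9) = Gamma(63.81, 11.60).
Var = α/β² = 63.81/11.60² = 0.4742.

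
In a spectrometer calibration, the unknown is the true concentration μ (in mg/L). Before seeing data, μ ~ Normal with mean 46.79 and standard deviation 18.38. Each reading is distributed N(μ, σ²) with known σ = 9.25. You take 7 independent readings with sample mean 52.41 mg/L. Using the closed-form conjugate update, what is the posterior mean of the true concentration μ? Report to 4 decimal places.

52.2138

For Normal data with known variance σ², a Normal(μ₀, σ₀²) prior on μ is conjugate. Posterior precision = 1/σ₀² + n/σ²; posterior mean is the precision-weighted average of μ₀ and x̄.
n·x̄ = 7·52.41 = 366.87.
σ₀² = 18.38² = 337.8244, σ² = 9.25² = 85.5625; σ² + n·σ₀² = 85.5625 + 7·337.8244 = 2450.3333.
Posterior mean = (μ₀/σ₀² + n·x̄/σ²)/(1/σ₀² + n/σ²) = (σ²·μ₀ + σ₀²·n·x̄)/(σ² + n·σ₀²) = (85.5625·46.79 + 337.8244·366.87)/2450.3333 = 127941.107003/2450.3333 = 52.2138.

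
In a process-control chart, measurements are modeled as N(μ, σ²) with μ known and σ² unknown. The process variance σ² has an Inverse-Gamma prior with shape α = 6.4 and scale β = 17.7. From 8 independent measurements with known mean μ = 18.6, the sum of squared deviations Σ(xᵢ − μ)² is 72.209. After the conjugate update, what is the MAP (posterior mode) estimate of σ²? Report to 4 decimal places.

With known mean μ and an Inverse-Gamma(α, β) prior on σ², the Normal likelihood is conjugate: posterior is Inv-Gamma(α + n/2, β + Σ(xᵢ−μ)²/2).
Posterior: Inv-Gamma(6.4 + 8/2, 17.7 + 72.209/2) = Inv-Gamma(10.40, 53.8045).
Mode = β/(α+1) = 53.8045/11.40 = 4.7197.

4.7197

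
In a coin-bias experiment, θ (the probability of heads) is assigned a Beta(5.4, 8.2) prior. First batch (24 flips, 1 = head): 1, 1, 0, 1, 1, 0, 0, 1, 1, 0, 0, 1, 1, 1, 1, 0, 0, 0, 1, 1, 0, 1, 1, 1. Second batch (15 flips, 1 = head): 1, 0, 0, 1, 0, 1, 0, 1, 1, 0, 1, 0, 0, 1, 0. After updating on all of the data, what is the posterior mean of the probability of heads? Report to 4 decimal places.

0.5209

The Beta prior is conjugate to a Binomial/Bernoulli likelihood; the update adds successes to α and failures to β.
After batch 1: Beta(5.4+15, 8.2+9) = Beta(20.4, 17.2).
After batch 2: Beta(20.4+7, 17.2+8) = Beta(27.4, 25.2).
Posterior mean = α/(α+β) = 27.4/52.6 = 0.5209.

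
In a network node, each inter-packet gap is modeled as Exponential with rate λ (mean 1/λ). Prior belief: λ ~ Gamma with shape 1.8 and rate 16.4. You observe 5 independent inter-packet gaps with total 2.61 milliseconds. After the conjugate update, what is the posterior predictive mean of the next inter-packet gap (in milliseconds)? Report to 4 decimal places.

3.2776

With a Gamma(shape α, rate β) prior on the exponential rate λ, the posterior after n observations with total T = Σxᵢ is Gamma(α+n, β+T).
Posterior: Gamma(1.8+5, 16.4+2.61) = Gamma(6.8, 19.01).
The predictive distribution for the next observation is Lomax; its mean is β/(α−1) = 19.01/5.8 = 3.2776.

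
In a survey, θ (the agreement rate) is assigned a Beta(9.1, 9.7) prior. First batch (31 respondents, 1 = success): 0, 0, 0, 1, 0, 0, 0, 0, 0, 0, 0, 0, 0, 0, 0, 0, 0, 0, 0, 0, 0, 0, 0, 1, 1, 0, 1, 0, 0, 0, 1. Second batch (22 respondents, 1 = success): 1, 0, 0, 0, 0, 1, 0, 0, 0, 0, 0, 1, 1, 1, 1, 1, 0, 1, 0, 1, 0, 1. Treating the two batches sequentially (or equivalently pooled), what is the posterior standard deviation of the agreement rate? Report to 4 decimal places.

0.0553

The Beta prior is conjugate to a Binomial/Bernoulli likelihood; the update adds successes to α and failures to β.
After batch 1: Beta(9.1+5, 9.7+26) = Beta(14.1, 35.7).
After batch 2: Beta(14.1+10, 35.7+12) = Beta(24.1, 47.7).
Var = αβ/((α+β)²(α+β+1)) = 24.1·47.7/(71.8²·72.8) = 0.00306306; SD = √0.00306306 = 0.0553.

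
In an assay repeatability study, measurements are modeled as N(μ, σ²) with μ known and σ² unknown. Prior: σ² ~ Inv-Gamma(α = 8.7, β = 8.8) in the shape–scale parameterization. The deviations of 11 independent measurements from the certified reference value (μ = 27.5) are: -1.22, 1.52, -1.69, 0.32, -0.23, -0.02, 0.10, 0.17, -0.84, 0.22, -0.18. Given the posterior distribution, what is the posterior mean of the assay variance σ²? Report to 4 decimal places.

With known mean μ and an Inverse-Gamma(α, β) prior on σ², the Normal likelihood is conjugate: posterior is Inv-Gamma(α + n/2, β + Σ(xᵢ−μ)²/2).
Σ(xᵢ−μ)² = (-1.22)² + (1.52)² + (-1.69)² + (0.32)² + (-0.23)² + (-0.02)² + (0.10)² + (0.17)² + (-0.84)² + (0.22)² + (-0.18)² = 7.6359.
Posterior: Inv-Gamma(8.7 + 11/2, 8.8 + 7.6359/2) = Inv-Gamma(14.20, 12.61795).
E[σ²|data] = β/(α−1) = 12.61795/13.20 = 0.9559.

0.9559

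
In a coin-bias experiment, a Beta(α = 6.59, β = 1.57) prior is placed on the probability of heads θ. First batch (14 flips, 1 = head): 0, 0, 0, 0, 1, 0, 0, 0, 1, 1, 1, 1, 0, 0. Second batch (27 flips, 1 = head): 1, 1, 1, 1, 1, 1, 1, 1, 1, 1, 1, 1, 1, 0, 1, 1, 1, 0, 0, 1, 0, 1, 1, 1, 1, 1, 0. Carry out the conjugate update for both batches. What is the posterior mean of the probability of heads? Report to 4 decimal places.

0.6833

The Beta prior is conjugate to a Binomial/Bernoulli likelihood; the update adds successes to α and failures to β.
After batch 1: Beta(6.59+5, 1.57+9) = Beta(11.59, 10.57).
After batch 2: Beta(11.59+22, 10.57+5) = Beta(33.59, 15.57).
Posterior mean = α/(α+β) = 33.59/49.16 = 0.6833.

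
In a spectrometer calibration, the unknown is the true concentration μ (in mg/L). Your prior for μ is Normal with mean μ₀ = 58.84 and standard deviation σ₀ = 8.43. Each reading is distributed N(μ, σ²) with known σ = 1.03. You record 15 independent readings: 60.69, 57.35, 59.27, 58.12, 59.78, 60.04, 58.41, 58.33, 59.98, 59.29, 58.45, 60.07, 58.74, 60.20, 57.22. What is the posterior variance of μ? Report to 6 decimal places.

For Normal data with known variance σ², a Normal(μ₀, σ₀²) prior on μ is conjugate. Posterior precision = 1/σ₀² + n/σ²; posterior mean is the precision-weighted average of μ₀ and x̄.
σ₀² = 8.43² = 71.0649, σ² = 1.03² = 1.0609; σ² + n·σ₀² = 1.0609 + 15·71.0649 = 1067.0344.
Posterior precision = 1/σ₀² + n/σ² = 1/71.0649 + 15/1.0609 = (σ² + n·σ₀²)/(σ₀²σ²) = 1067.0344/(71.0649·1.0609); posterior variance σₙ² = σ₀²σ²/(σ² + n·σ₀²) = 71.0649·1.0609/1067.0344 = 0.070656.

0.070656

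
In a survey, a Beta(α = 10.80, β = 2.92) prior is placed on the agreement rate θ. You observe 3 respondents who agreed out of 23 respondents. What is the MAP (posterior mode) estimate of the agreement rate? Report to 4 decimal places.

The Beta prior is conjugate to a Binomial/Bernoulli likelihood; the update adds successes to α and failures to β.
Posterior: Beta(α+k, β+n−k) = Beta(10.80+3, 2.92+20) = Beta(13.80, 22.92).
Mode of Beta(a,b) for a,b>1 is (a−1)/(a+b−2) = 12.80/34.72 = 0.3687.

0.3687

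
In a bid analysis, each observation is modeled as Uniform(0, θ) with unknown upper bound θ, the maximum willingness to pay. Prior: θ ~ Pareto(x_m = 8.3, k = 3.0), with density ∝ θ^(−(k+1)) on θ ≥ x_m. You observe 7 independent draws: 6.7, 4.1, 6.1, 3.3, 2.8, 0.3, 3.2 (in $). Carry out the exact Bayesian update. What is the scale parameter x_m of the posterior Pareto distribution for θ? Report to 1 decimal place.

A Pareto(scale x_m, shape k) prior on the upper bound θ of Uniform(0, θ) is conjugate: posterior is Pareto(max(x_m, max xᵢ), k + n).
Sample maximum = 6.7; prior scale x_m = 8.3 → posterior scale = max = 8.3.
Posterior shape = 3.0 + 7 = 10.0.
Posterior scale x_m = 8.3.

8.3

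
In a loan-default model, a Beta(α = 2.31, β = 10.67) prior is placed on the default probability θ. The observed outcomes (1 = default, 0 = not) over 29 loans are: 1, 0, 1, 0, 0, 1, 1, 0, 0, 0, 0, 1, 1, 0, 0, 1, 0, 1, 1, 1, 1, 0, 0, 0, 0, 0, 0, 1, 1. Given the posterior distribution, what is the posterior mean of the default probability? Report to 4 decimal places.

The Beta prior is conjugate to a Binomial/Bernoulli likelihood; the update adds successes to α and failures to β.
Posterior: Beta(α+k, β+n−k) = Beta(2.31+13, 10.67+16) = Beta(15.31, 26.67).
Posterior mean = α/(α+β) = 15.31/41.98 = 0.3647.

0.3647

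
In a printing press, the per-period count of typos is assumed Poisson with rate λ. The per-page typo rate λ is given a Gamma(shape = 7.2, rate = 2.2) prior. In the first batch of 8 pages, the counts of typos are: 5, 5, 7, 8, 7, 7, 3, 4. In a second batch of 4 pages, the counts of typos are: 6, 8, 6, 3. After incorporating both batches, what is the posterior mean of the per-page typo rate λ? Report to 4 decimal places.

With a Gamma(shape α, rate β) prior, the Poisson likelihood is conjugate: the posterior is Gamma(α + ΣXᵢ, β + n).
Batch 1: sum of counts S = 46 over n = 8 pages.
After batch 1: Gamma(α+S, β+n) = Gamma(7.2+46, 2.2+8) = Gamma(53.2, 10.2).
Batch 2: sum of counts S = 23 over n = 4 pages.
After batch 2: Gamma(α+S, β+n) = Gamma(53.2+23, 10.2+4) = Gamma(76.2, 14.2).
Posterior mean = α/β = 76.2/14.2 = 5.3662.

5.3662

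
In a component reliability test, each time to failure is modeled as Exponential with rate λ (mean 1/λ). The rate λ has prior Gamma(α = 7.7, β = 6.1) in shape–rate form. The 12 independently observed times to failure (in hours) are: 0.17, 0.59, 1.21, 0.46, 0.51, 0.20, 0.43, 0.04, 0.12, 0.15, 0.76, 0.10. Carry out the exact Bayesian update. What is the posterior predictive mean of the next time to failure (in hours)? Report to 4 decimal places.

With a Gamma(shape α, rate β) prior on the exponential rate λ, the posterior after n observations with total T = Σxᵢ is Gamma(α+n, β+T).
Sum of observations T = 4.74 hours; n = 12.
Posterior: Gamma(7.7+12, 6.1+4.74) = Gamma(19.7, 10.84).
The predictive distribution for the next observation is Lomax; its mean is β/(α−1) = 10.84/18.7 = 0.5797.

0.5797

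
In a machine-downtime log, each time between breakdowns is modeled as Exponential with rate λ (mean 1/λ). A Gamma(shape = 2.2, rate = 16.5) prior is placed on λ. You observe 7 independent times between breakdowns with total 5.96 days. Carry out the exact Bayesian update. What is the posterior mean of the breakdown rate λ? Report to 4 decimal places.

0.4096

With a Gamma(shape α, rate β) prior on the exponential rate λ, the posterior after n observations with total T = Σxᵢ is Gamma(α+n, β+T).
Posterior: Gamma(2.2+7, 16.5+5.96) = Gamma(9.2, 22.46).
Posterior mean of λ = α/β = 9.2/22.46 = 0.4096.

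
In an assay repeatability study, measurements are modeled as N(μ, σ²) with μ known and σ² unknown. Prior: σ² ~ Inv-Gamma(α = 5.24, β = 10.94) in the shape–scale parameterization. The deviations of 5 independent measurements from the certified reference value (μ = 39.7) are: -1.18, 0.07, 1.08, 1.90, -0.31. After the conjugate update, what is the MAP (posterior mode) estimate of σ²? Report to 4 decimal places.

With known mean μ and an Inverse-Gamma(α, β) prior on σ², the Normal likelihood is conjugate: posterior is Inv-Gamma(α + n/2, β + Σ(xᵢ−μ)²/2).
Σ(xᵢ−μ)² = (-1.18)² + (0.07)² + (1.08)² + (1.90)² + (-0.31)² = 6.2698.
Posterior: Inv-Gamma(5.24 + 5/2, 10.94 + 6.2698/2) = Inv-Gamma(7.74, 14.07490).
Mode = β/(α+1) = 14.07490/8.74 = 1.6104.

1.6104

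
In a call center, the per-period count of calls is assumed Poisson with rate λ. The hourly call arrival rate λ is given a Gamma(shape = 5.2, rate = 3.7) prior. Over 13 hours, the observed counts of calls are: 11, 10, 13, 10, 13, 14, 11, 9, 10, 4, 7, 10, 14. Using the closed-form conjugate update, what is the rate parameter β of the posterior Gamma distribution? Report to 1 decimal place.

16.7

With a Gamma(shape α, rate β) prior, the Poisson likelihood is conjugate: the posterior is Gamma(α + ΣXᵢ, β + n).
Sum of counts S = 136 over n = 13 hours.
Posterior: Gamma(α+S, β+n) = Gamma(5.2+136, 3.7+13) = Gamma(141.2, 16.7).
Posterior β = 16.7.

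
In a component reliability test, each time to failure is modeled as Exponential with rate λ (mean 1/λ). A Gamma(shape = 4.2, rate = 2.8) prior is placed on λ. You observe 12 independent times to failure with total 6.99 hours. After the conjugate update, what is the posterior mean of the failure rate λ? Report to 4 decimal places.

1.6547

With a Gamma(shape α, rate β) prior on the exponential rate λ, the posterior after n observations with total T = Σxᵢ is Gamma(α+n, β+T).
Posterior: Gamma(4.2+12, 2.8+6.99) = Gamma(16.2, 9.79).
Posterior mean of λ = α/β = 16.2/9.79 = 1.6547.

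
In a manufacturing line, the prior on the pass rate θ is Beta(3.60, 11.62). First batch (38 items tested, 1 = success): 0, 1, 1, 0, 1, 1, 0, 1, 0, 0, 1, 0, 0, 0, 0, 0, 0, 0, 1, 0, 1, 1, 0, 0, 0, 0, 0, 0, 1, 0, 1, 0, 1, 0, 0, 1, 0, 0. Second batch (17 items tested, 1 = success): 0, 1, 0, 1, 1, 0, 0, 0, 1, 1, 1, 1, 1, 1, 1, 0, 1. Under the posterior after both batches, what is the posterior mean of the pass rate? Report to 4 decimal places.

0.3931

The Beta prior is conjugate to a Binomial/Bernoulli likelihood; the update adds successes to α and failures to β.
After batch 1: Beta(3.60+13, 11.62+25) = Beta(16.60, 36.62).
After batch 2: Beta(16.60+11, 36.62+6) = Beta(27.60, 42.62).
Posterior mean = α/(α+β) = 27.60/70.22 = 0.3931.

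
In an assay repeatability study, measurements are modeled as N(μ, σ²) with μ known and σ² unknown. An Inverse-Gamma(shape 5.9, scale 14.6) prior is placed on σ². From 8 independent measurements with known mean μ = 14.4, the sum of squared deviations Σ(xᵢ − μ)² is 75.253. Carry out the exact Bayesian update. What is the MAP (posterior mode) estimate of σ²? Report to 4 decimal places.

4.7914

With known mean μ and an Inverse-Gamma(α, β) prior on σ², the Normal likelihood is conjugate: posterior is Inv-Gamma(α + n/2, β + Σ(xᵢ−μ)²/2).
Posterior: Inv-Gamma(5.9 + 8/2, 14.6 + 75.253/2) = Inv-Gamma(9.90, 52.2265).
Mode = β/(α+1) = 52.2265/10.90 = 4.7914.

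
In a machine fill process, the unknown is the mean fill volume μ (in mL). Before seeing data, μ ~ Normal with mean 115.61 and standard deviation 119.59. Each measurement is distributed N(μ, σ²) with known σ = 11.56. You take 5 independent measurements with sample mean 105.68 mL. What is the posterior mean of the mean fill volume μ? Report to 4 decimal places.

105.6985

For Normal data with known variance σ², a Normal(μ₀, σ₀²) prior on μ is conjugate. Posterior precision = 1/σ₀² + n/σ²; posterior mean is the precision-weighted average of μ₀ and x̄.
n·x̄ = 5·105.68 = 528.4.
σ₀² = 119.59² = 14301.7681, σ² = 11.56² = 133.6336; σ² + n·σ₀² = 133.6336 + 5·14301.7681 = 71642.4741.
Posterior mean = (μ₀/σ₀² + n·x̄/σ²)/(1/σ₀² + n/σ²) = (σ²·μ₀ + σ₀²·n·x̄)/(σ² + n·σ₀²) = (133.6336·115.61 + 14301.7681·528.4)/71642.4741 = 7572503.644536/71642.4741 = 105.6985.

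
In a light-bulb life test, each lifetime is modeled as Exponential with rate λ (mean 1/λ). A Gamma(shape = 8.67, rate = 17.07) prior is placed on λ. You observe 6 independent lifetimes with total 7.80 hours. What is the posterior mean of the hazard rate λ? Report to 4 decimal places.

With a Gamma(shape α, rate β) prior on the exponential rate λ, the posterior after n observations with total T = Σxᵢ is Gamma(α+n, β+T).
Posterior: Gamma(8.67+6, 17.07+7.80) = Gamma(14.67, 24.87).
Posterior mean of λ = α/β = 14.67/24.87 = 0.5899.

0.5899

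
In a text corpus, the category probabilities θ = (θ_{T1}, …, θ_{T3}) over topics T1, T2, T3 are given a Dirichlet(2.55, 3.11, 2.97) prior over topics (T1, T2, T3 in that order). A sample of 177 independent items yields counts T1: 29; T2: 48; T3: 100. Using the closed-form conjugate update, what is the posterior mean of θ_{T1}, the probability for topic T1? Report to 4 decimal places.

The Dirichlet prior is conjugate to the Multinomial likelihood: each posterior αⱼ = prior αⱼ + observed count nⱼ.
Posterior concentration: (31.55, 51.11, 102.97), total = 185.63.
E[θ_{T1}|data] = α_{T1}/Σα = 31.55/185.63 = 0.1700.

0.1700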